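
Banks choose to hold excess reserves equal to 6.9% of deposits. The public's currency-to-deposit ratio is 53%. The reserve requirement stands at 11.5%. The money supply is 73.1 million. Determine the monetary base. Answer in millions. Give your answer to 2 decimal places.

The money multiplier is m = (1 + c) / (rr + e + c) = (1 + 0.53) / (0.115 + 0.069 + 0.53) ≈ 2.14286.
MB = M / m = 73.1 / 2.14286 ≈ 34.1133 million.

34.11 million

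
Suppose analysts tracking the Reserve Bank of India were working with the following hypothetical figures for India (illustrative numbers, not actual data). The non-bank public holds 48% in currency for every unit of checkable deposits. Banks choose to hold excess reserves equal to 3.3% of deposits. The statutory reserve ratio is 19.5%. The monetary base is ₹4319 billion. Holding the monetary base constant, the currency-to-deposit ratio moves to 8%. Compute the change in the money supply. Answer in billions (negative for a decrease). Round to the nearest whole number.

₹6116 billion

Initially m₁ = (1 + 0.48) / (0.195 + 0.033 + 0.48) ≈ 2.09040, so M₁ = 2.09040 × 4319 = 9028.4376 billion.
After the change m₂ = (1 + 0.08) / (0.195 + 0.033 + 0.08) ≈ 3.50649, so M₂ = 3.50649 × 4319 ≈ 15144.5303 billion.
ΔM = M₂ − M₁ = 15144.5303 − 9028.4376 = 6116.0927 billion.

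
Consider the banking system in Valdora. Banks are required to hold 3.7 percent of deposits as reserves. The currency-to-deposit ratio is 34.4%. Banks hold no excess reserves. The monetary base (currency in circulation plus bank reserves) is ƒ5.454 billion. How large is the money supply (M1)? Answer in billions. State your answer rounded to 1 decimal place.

ƒ19.2 billion

The money multiplier is m = (1 + c) / (rr + c) = (1 + 0.344) / (0.037 + 0.344) ≈ 3.5276.
So M = m × MB = 3.5276 × 5.454 ≈ 19.2395 billion.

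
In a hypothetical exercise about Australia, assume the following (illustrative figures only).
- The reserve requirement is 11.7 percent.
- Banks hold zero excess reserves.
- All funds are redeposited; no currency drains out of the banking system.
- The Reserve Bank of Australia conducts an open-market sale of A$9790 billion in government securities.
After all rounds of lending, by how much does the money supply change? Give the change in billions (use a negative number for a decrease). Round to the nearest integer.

-83675 billion

The simple money multiplier is m = 1/rr = 1/0.117 ≈ 8.54701.
An open-market sale reduces the monetary base by 9790 billion, so ΔM = m × ΔMB = 8.54701 × (−9790) = -83675.2279 billion.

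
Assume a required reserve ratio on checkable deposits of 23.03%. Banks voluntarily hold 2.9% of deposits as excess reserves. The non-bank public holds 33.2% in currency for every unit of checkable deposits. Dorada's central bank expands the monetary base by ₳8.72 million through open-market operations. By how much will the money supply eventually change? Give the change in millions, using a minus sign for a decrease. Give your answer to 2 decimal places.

The money multiplier is m = (1 + c) / (rr + e + c) = (1 + 0.332) / (0.2303 + 0.029 + 0.332) ≈ 2.2527.
The purchase adds 8.72 million of base, so ΔM = m × ΔMB = 2.2527 × (+8.72) ≈ 19.6435 million.

₳19.64 million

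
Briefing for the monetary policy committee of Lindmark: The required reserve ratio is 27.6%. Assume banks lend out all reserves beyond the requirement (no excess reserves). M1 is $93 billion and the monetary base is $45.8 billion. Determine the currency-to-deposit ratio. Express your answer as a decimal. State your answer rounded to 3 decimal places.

Using m = M/MB = 93/45.8 ≈ 2.030568. From m = (1 + c)/(c + rr + e), rearranging gives 1 + c = m·(c + rr + e), so c·(1 − m) = m·(rr + e) − 1.
Hence c = [m·(rr + e) − 1]/(1 − m) = [2.030568 × (0.276 + 0) − 1] / (1 − 2.030568) ≈ 0.426525.

0.427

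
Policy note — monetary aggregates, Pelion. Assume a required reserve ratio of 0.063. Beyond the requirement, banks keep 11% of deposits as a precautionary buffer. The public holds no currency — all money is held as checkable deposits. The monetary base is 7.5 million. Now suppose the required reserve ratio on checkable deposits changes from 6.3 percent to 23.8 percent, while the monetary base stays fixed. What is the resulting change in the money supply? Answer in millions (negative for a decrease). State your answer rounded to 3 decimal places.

Initially m₁ = 1 / (0.063 + 0.11) ≈ 5.78035, so M₁ = 5.78035 × 7.5 ≈ 43.3526 million.
After the change m₂ = 1 / (0.238 + 0.11) ≈ 2.87356, so M₂ = 2.87356 × 7.5 = 21.5517 million.
ΔM = M₂ − M₁ = 21.5517 − 43.3526 = -21.8009 million.

-21.801 million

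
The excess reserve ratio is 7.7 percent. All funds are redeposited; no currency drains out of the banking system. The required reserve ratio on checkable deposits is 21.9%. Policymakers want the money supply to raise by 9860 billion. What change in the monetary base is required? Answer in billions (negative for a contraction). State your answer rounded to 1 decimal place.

2918.6 billion

The money multiplier is m = 1 / (rr + e) = 1 / (0.219 + 0.077) ≈ 3.378378.
ΔMB = ΔM / m = (+9860) / 3.378378 ≈ 2918.5603 billion.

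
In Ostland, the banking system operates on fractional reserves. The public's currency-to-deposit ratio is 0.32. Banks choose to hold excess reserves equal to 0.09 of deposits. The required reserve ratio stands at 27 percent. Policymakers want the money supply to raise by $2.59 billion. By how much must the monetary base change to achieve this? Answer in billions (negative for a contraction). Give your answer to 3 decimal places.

The money multiplier is m = (1 + c) / (rr + e + c) = (1 + 0.32) / (0.27 + 0.09 + 0.32) ≈ 1.94118.
ΔMB = ΔM / m = (+2.59) / 1.94118 ≈ 1.3342 billion.

$1.334 billion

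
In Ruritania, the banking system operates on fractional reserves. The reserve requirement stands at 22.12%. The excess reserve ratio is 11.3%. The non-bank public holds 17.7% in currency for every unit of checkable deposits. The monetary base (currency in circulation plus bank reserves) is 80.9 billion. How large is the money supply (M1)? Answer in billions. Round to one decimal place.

The money multiplier is m = (1 + c) / (rr + e + c) = (1 + 0.177) / (0.2212 + 0.113 + 0.177) ≈ 2.3024.
So M = m × MB = 2.3024 × 80.9 ≈ 186.2642 billion.

186.3 billion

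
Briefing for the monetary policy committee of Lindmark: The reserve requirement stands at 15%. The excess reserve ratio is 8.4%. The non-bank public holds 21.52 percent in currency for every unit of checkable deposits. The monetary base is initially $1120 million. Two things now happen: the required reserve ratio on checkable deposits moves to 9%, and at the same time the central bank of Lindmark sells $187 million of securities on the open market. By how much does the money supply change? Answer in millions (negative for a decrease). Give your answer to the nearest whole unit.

-117 million

Before: m₁ = (1 + 0.2152) / (0.15 + 0.084 + 0.2152) ≈ 2.70525, MB₁ = 1120, so M₁ = 2.70525 × 1120 = 3029.88 million.
After: m₂ = (1 + 0.2152) / (0.09 + 0.084 + 0.2152) ≈ 3.12230, MB₂ = 1120 − 187 = 933, so M₂ = 3.12230 × 933 = 2913.1059 million.
ΔM = M₂ − M₁ = 2913.1059 − 3029.88 = -116.7741 million.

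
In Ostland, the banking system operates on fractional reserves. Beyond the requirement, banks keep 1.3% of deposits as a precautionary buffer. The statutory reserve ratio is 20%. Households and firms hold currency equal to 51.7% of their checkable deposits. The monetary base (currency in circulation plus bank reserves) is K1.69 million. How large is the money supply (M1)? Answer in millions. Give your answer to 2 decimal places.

K3.51 million

The money multiplier is m = (1 + c) / (rr + e + c) = (1 + 0.517) / (0.2 + 0.013 + 0.517) ≈ 2.0781.
So M = m × MB = 2.0781 × 1.69 ≈ 3.512 million.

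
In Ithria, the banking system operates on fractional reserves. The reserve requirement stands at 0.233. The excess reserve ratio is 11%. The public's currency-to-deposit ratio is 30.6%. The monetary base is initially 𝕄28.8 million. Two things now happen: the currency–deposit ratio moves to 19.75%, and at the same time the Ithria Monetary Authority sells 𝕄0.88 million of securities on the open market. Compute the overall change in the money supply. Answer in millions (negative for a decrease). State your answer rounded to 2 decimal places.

𝕄3.90 million

Before: m₁ = (1 + 0.306) / (0.233 + 0.11 + 0.306) ≈ 2.01233, MB₁ = 28.8, so M₁ = 2.01233 × 28.8 ≈ 57.9551 million.
After: m₂ = (1 + 0.1975) / (0.233 + 0.11 + 0.1975) ≈ 2.21554, MB₂ = 28.8 − 0.88 = 27.92, so M₂ = 2.21554 × 27.92 ≈ 61.8579 million.
ΔM = M₂ − M₁ = 61.8579 − 57.9551 = 3.9028 million.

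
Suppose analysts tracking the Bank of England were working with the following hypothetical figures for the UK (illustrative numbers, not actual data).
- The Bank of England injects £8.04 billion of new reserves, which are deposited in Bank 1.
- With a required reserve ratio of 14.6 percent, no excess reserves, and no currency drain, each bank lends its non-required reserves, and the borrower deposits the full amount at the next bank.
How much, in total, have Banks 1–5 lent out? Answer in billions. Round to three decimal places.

£25.666 billion

Bank i lends (1 − rr)^i of the original deposit: Bank 1 lends 8.04·0.8540 ≈ 6.8662, Bank 2 lends 8.04·0.8540² ≈ 5.8637, and so on.
Summing a geometric series: total = 8.04·[0.8540·(1 − 0.8540^5) / (1 − 0.8540)] ≈ 25.6661 billion.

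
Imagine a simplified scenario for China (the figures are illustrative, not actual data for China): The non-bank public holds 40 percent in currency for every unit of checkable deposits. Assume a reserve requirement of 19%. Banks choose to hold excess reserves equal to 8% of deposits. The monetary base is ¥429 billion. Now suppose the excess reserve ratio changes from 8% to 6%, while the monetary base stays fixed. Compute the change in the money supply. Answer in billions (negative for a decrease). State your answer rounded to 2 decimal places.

¥27.58 billion

Initially m₁ = (1 + 0.4) / (0.19 + 0.08 + 0.4) ≈ 2.089552, so M₁ = 2.089552 × 429 ≈ 896.4178 billion.
After the change m₂ = (1 + 0.4) / (0.19 + 0.06 + 0.4) ≈ 2.153846, so M₂ = 2.153846 × 429 ≈ 923.9999 billion.
ΔM = M₂ − M₁ = 923.9999 − 896.4178 = 27.5821 billion.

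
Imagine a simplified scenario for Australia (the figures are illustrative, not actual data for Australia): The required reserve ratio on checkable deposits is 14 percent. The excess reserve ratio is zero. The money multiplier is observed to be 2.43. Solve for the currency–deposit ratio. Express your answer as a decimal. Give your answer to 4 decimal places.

Using m = 2.43. From m = (1 + c)/(c + rr + e), rearranging gives 1 + c = m·(c + rr + e), so c·(1 − m) = m·(rr + e) − 1.
Hence c = [m·(rr + e) − 1]/(1 − m) = [2.43 × (0.14 + 0) − 1] / (1 − 2.43) ≈ 0.461399.

0.4614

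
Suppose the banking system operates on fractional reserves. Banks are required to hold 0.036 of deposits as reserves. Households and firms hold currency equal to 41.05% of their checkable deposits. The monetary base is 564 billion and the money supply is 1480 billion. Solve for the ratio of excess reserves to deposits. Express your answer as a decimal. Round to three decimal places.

0.091

Using m = M/MB = 1480/564 ≈ 2.624113. Since m = (1 + c)/(c + rr + e), the denominator satisfies c + rr + e = (1 + c)/m = (1 + 0.4105) / 2.624113 ≈ 0.537515.
With c = 0.4105 and rr = 0.036, the ratio of excess reserves to deposits is 0.537515 − 0.4105 − 0.036 = 0.091015.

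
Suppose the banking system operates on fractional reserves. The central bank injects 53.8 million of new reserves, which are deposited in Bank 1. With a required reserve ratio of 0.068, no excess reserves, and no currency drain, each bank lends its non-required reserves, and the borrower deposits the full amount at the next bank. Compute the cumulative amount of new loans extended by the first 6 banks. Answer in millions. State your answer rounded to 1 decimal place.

Bank i lends (1 − rr)^i of the original deposit: Bank 1 lends 53.8·0.9320 = 50.1416, Bank 2 lends 53.8·0.9320² ≈ 46.7320, and so on.
Summing a geometric series: total = 53.8·[0.9320·(1 − 0.9320^6) / (1 − 0.9320)] ≈ 254.1121 million.

254.1 million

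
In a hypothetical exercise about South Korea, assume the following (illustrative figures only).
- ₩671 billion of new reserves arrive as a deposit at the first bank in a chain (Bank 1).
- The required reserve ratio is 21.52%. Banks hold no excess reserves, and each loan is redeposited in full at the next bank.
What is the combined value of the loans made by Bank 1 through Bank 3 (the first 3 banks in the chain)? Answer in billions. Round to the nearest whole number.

Bank i lends (1 − rr)^i of the original deposit: Bank 1 lends 671·0.7848 = 526.6008, Bank 2 lends 671·0.7848² ≈ 413.2763, and so on.
Summing a geometric series: total = 671·[0.7848·(1 − 0.7848^3) / (1 − 0.7848)] ≈ 1264.2164 billion.

₩1264 billion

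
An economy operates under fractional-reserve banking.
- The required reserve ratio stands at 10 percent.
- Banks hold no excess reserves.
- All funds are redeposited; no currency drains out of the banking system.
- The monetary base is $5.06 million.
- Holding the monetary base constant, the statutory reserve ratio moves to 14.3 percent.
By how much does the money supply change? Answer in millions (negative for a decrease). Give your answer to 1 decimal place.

Initially m₁ = 1 / (0.1) = 10, so M₁ = 10 × 5.06 = 50.6 million.
After the change m₂ = 1 / (0.143) ≈ 6.9930, so M₂ = 6.9930 × 5.06 ≈ 35.3846 million.
ΔM = M₂ − M₁ = 35.3846 − 50.6 = -15.2154 million.

-15.2 million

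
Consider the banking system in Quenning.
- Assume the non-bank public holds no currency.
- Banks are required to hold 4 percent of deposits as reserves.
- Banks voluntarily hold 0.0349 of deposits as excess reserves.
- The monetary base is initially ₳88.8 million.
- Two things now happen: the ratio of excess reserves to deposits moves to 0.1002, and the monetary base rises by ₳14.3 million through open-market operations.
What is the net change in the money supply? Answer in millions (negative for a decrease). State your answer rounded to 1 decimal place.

-450.2 million

Before: m₁ = 1 / (0.04 + 0.0349) ≈ 13.35113, MB₁ = 88.8, so M₁ = 13.35113 × 88.8 ≈ 1185.5803 million.
After: m₂ = 1 / (0.04 + 0.1002) ≈ 7.13267, MB₂ = 88.8 + 14.3 = 103.1, so M₂ = 7.13267 × 103.1 ≈ 735.3783 million.
ΔM = M₂ − M₁ = 735.3783 − 1185.5803 = -450.202 million.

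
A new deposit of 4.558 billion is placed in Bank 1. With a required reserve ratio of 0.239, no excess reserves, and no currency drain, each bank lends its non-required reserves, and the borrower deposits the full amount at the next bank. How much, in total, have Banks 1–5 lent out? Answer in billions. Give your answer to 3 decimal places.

Bank i lends (1 − rr)^i of the original deposit: Bank 1 lends 4.558·0.7610 ≈ 3.4686, Bank 2 lends 4.558·0.7610² ≈ 2.6396, and so on.
Summing a geometric series: total = 4.558·[0.7610·(1 − 0.7610^5) / (1 − 0.7610)] ≈ 10.8090 billion.

10.809 billion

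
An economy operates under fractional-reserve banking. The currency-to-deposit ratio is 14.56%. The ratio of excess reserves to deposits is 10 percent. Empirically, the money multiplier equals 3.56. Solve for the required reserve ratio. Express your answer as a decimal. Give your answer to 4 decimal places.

Using m = 3.56. Since m = (1 + c)/(c + rr + e), the denominator satisfies c + rr + e = (1 + c)/m = (1 + 0.1456) / 3.56 ≈ 0.321798.
With c = 0.1456 and e = 0.1, the required reserve ratio is 0.321798 − 0.1456 − 0.1 = 0.076198.

0.0762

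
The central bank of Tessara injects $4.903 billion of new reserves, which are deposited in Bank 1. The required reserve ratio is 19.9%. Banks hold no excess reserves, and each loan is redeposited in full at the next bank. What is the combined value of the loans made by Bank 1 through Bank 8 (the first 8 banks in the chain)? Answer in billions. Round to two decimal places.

Bank i lends (1 − rr)^i of the original deposit: Bank 1 lends 4.903·0.8010 ≈ 3.9273, Bank 2 lends 4.903·0.8010² ≈ 3.1458, and so on.
Summing a geometric series: total = 4.903·[0.8010·(1 − 0.8010^8) / (1 − 0.8010)] ≈ 16.3909 billion.

$16.39 billion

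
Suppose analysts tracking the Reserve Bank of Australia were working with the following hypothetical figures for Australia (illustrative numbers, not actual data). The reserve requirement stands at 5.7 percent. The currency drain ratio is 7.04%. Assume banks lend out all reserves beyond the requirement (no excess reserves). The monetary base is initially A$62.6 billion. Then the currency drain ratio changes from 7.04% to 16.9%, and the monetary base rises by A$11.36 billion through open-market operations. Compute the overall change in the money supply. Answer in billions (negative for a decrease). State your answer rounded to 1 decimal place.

Before: m₁ = (1 + 0.0704) / (0.057 + 0.0704) ≈ 8.4019, MB₁ = 62.6, so M₁ = 8.4019 × 62.6 ≈ 525.9589 billion.
After: m₂ = (1 + 0.169) / (0.057 + 0.169) ≈ 5.1726, MB₂ = 62.6 + 11.36 = 73.96, so M₂ = 5.1726 × 73.96 ≈ 382.5655 billion.
ΔM = M₂ − M₁ = 382.5655 − 525.9589 = -143.3934 billion.

-143.4 billion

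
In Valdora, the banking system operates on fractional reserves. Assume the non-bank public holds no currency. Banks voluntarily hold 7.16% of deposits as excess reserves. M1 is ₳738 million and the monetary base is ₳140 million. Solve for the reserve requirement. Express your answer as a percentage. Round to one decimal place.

11.8%

Using m = M/MB = 738/140 ≈ 5.271429. Since m = (1 + c)/(c + rr + e), the denominator satisfies c + rr + e = (1 + c)/m = (1 + 0) / 5.271429 ≈ 0.189702.
With c = 0 and e = 0.0716, the reserve requirement is 0.189702 − 0 − 0.0716 = 0.118102.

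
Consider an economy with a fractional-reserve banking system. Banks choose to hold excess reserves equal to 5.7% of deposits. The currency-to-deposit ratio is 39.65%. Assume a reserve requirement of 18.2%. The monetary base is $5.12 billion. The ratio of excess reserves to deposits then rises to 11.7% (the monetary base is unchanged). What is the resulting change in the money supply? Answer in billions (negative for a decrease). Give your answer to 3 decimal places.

Initially m₁ = (1 + 0.3965) / (0.182 + 0.057 + 0.3965) ≈ 2.19748, so M₁ = 2.19748 × 5.12 ≈ 11.2511 billion.
After the change m₂ = (1 + 0.3965) / (0.182 + 0.117 + 0.3965) ≈ 2.00791, so M₂ = 2.00791 × 5.12 ≈ 10.2805 billion.
ΔM = M₂ − M₁ = 10.2805 − 11.2511 = -0.9706 billion.

-0.971 billion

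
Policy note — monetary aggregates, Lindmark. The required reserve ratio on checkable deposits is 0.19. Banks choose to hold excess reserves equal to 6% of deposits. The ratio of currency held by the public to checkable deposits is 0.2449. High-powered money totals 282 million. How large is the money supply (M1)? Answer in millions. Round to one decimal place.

The money multiplier is m = (1 + c) / (rr + e + c) = (1 + 0.2449) / (0.19 + 0.06 + 0.2449) ≈ 2.51546.
So M = m × MB = 2.51546 × 282 ≈ 709.3597 million.

709.4 million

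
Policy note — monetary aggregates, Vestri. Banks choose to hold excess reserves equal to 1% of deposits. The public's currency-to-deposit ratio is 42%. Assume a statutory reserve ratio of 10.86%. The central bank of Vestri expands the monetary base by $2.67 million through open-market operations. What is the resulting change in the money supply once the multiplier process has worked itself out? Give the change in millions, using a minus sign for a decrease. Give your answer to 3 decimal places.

The money multiplier is m = (1 + c) / (rr + e + c) = (1 + 0.42) / (0.1086 + 0.01 + 0.42) ≈ 2.63646.
The purchase adds 2.67 million of base, so ΔM = m × ΔMB = 2.63646 × (+2.67) ≈ 7.0393 million.

$7.039 million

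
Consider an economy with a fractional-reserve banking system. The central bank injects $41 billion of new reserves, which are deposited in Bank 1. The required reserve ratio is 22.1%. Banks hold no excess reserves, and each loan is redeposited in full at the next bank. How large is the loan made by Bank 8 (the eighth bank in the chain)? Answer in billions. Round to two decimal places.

$5.56 billion

Each bank lends a fraction (1 − rr) = 0.7790 of the deposit it receives, so Bank 8 receives 41·0.7790^7 and lends 41·0.7790^8 ≈ 5.5601 billion.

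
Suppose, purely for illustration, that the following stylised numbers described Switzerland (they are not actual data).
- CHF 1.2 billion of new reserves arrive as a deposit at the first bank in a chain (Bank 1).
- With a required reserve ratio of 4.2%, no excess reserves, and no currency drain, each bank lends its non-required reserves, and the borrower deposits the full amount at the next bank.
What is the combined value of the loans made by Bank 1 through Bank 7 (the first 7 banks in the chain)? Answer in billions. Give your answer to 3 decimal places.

Bank i lends (1 − rr)^i of the original deposit: Bank 1 lends 1.2·0.9580 = 1.1496, Bank 2 lends 1.2·0.9580² ≈ 1.1013, and so on.
Summing a geometric series: total = 1.2·[0.9580·(1 − 0.9580^7) / (1 − 0.9580)] ≈ 7.1013 billion.

CHF 7.101 billion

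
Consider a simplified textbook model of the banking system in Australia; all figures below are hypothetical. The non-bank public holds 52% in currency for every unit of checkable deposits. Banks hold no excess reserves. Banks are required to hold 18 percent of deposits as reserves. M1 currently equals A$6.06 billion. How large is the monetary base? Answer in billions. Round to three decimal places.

The money multiplier is m = (1 + c) / (rr + c) = (1 + 0.52) / (0.18 + 0.52) ≈ 2.17143.
MB = M / m = 6.06 / 2.17143 ≈ 2.7908 billion.

A$2.791 billion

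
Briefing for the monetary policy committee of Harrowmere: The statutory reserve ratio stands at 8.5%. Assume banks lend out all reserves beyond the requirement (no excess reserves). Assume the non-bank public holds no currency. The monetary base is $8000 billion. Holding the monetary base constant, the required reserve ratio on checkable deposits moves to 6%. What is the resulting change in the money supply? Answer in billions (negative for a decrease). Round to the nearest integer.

Initially m₁ = 1 / (0.085) ≈ 11.76471, so M₁ = 11.76471 × 8000 = 94117.68 billion.
After the change m₂ = 1 / (0.06) ≈ 16.66667, so M₂ = 16.66667 × 8000 = 133333.36 billion.
ΔM = M₂ − M₁ = 133333.36 − 94117.68 = 39215.68 billion.

$39216 billion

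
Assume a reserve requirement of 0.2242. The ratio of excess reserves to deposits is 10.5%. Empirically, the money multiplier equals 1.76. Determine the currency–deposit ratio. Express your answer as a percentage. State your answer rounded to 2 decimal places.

Using m = 1.76. From m = (1 + c)/(c + rr + e), rearranging gives 1 + c = m·(c + rr + e), so c·(1 − m) = m·(rr + e) − 1.
Hence c = [m·(rr + e) − 1]/(1 − m) = [1.76 × (0.2242 + 0.105) − 1] / (1 − 1.76) ≈ 0.553432.

55.34%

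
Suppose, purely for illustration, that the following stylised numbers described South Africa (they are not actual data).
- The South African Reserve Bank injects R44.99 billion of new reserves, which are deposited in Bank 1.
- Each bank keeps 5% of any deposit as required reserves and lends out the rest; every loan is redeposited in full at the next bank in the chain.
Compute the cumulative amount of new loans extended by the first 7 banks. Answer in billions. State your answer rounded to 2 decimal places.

Bank i lends (1 − rr)^i of the original deposit: Bank 1 lends 44.99·0.9500 = 42.7405, Bank 2 lends 44.99·0.9500² ≈ 40.6035, and so on.
Summing a geometric series: total = 44.99·[0.9500·(1 − 0.9500^7) / (1 − 0.9500)] ≈ 257.8643 billion.

R257.86 billion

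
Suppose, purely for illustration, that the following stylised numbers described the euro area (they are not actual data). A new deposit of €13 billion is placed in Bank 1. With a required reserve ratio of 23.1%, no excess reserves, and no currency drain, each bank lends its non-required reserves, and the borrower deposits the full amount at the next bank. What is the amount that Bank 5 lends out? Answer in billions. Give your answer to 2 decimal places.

Each bank lends a fraction (1 − rr) = 0.7690 of the deposit it receives, so Bank 5 receives 13·0.7690^4 and lends 13·0.7690^5 ≈ 3.4960 billion.

€3.50 billion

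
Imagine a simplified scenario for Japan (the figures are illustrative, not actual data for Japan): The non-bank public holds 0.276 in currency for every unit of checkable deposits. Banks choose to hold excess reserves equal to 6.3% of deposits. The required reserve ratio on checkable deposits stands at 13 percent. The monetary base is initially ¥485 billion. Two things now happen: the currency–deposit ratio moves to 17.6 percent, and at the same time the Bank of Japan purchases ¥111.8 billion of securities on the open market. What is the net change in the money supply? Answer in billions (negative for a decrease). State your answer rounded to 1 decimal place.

Before: m₁ = (1 + 0.276) / (0.13 + 0.063 + 0.276) ≈ 2.72068, MB₁ = 485, so M₁ = 2.72068 × 485 = 1319.5298 billion.
After: m₂ = (1 + 0.176) / (0.13 + 0.063 + 0.176) ≈ 3.18699, MB₂ = 485 + 111.8 = 596.8, so M₂ = 3.18699 × 596.8 ≈ 1901.9956 billion.
ΔM = M₂ − M₁ = 1901.9956 − 1319.5298 = 582.4658 billion.

¥582.5 billion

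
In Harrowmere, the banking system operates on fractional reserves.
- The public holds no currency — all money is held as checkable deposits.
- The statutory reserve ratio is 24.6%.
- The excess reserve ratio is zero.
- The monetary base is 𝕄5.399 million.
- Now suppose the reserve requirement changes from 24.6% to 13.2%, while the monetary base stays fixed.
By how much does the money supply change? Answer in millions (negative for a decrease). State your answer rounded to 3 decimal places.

𝕄18.954 million

Initially m₁ = 1 / (0.246) ≈ 4.06504, so M₁ = 4.06504 × 5.399 ≈ 21.9472 million.
After the change m₂ = 1 / (0.132) ≈ 7.57576, so M₂ = 7.57576 × 5.399 ≈ 40.9015 million.
ΔM = M₂ − M₁ = 40.9015 − 21.9472 = 18.9543 million.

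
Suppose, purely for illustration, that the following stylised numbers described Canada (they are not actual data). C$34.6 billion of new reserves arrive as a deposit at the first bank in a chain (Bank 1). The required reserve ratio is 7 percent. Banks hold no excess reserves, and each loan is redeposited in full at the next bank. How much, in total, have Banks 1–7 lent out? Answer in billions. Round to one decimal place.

C$183.1 billion

Bank i lends (1 − rr)^i of the original deposit: Bank 1 lends 34.6·0.9300 = 32.1780, Bank 2 lends 34.6·0.9300² ≈ 29.9255, and so on.
Summing a geometric series: total = 34.6·[0.9300·(1 − 0.9300^7) / (1 − 0.9300)] ≈ 183.0924 billion.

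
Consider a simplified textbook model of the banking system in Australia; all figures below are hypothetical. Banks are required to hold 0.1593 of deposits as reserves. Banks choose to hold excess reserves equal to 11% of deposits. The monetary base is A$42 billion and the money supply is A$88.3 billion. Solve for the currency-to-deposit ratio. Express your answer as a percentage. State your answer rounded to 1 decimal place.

39.4%

Using m = M/MB = 88.3/42 ≈ 2.102381. From m = (1 + c)/(c + rr + e), rearranging gives 1 + c = m·(c + rr + e), so c·(1 − m) = m·(rr + e) − 1.
Hence c = [m·(rr + e) − 1]/(1 − m) = [2.102381 × (0.1593 + 0.11) − 1] / (1 − 2.102381) ≈ 0.393538.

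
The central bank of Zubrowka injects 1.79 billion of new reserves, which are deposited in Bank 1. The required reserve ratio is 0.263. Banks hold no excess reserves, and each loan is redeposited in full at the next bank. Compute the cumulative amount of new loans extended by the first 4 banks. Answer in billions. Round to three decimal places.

3.536 billion

Bank i lends (1 − rr)^i of the original deposit: Bank 1 lends 1.79·0.7370 ≈ 1.3192, Bank 2 lends 1.79·0.7370² ≈ 0.9723, and so on.
Summing a geometric series: total = 1.79·[0.7370·(1 − 0.7370^4) / (1 − 0.7370)] ≈ 3.5362 billion.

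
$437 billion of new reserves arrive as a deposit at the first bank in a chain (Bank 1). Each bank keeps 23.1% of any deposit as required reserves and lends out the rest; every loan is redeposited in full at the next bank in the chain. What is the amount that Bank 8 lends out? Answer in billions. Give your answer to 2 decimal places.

$53.44 billion

Each bank lends a fraction (1 − rr) = 0.7690 of the deposit it receives, so Bank 8 receives 437·0.7690^7 and lends 437·0.7690^8 ≈ 53.4432 billion.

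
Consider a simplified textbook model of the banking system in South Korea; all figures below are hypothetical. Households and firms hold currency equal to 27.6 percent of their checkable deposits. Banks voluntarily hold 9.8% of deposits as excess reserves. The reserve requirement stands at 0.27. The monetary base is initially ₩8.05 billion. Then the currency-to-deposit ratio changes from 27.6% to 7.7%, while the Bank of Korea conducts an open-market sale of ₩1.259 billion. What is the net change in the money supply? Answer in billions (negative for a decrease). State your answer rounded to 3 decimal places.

Before: m₁ = (1 + 0.276) / (0.27 + 0.098 + 0.276) ≈ 1.98137, MB₁ = 8.05, so M₁ = 1.98137 × 8.05 ≈ 15.95 billion.
After: m₂ = (1 + 0.077) / (0.27 + 0.098 + 0.077) ≈ 2.42022, MB₂ = 8.05 − 1.259 = 6.791, so M₂ = 2.42022 × 6.791 ≈ 16.4357 billion.
ΔM = M₂ − M₁ = 16.4357 − 15.95 = 0.4857 billion.

₩0.486 billion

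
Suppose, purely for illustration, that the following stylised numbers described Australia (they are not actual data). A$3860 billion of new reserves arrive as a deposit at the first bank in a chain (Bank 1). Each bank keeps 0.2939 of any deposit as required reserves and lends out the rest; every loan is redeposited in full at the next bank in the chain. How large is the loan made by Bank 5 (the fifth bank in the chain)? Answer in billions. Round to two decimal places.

Each bank lends a fraction (1 − rr) = 0.7061 of the deposit it receives, so Bank 5 receives 3860·0.7061^4 and lends 3860·0.7061^5 ≈ 677.5141 billion.

A$677.51 billion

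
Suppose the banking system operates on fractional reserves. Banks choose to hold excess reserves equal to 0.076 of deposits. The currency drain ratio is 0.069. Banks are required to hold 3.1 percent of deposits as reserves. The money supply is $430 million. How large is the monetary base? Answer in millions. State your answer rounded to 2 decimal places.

The money multiplier is m = (1 + c) / (rr + e + c) = (1 + 0.069) / (0.031 + 0.076 + 0.069) ≈ 6.073864.
MB = M / m = 430 / 6.073864 ≈ 70.7951 million.

$70.80 million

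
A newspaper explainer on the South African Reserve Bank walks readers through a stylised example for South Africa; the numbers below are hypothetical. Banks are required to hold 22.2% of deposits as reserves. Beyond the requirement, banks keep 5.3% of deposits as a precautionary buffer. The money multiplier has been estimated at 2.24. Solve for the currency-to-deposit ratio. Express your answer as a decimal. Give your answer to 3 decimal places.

0.310

Using m = 2.24. From m = (1 + c)/(c + rr + e), rearranging gives 1 + c = m·(c + rr + e), so c·(1 − m) = m·(rr + e) − 1.
Hence c = [m·(rr + e) − 1]/(1 − m) = [2.24 × (0.222 + 0.053) − 1] / (1 − 2.24) ≈ 0.309677.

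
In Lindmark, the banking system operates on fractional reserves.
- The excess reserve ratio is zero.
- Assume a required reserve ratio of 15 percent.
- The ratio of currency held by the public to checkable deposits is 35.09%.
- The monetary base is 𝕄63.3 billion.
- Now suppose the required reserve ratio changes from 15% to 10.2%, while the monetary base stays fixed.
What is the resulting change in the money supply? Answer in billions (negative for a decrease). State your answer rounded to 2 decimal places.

𝕄18.09 billion

Initially m₁ = (1 + 0.3509) / (0.15 + 0.3509) ≈ 2.69695, so M₁ = 2.69695 × 63.3 ≈ 170.7169 billion.
After the change m₂ = (1 + 0.3509) / (0.102 + 0.3509) ≈ 2.98278, so M₂ = 2.98278 × 63.3 ≈ 188.81 billion.
ΔM = M₂ − M₁ = 188.81 − 170.7169 = 18.0931 billion.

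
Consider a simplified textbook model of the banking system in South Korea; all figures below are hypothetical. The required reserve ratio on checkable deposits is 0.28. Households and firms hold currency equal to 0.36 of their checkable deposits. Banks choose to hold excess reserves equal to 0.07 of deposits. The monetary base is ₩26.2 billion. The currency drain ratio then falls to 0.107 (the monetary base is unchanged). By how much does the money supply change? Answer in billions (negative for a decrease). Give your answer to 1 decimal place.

₩13.3 billion

Initially m₁ = (1 + 0.36) / (0.28 + 0.07 + 0.36) ≈ 1.9155, so M₁ = 1.9155 × 26.2 = 50.1861 billion.
After the change m₂ = (1 + 0.107) / (0.28 + 0.07 + 0.107) ≈ 2.4223, so M₂ = 2.4223 × 26.2 ≈ 63.4643 billion.
ΔM = M₂ − M₁ = 63.4643 − 50.1861 = 13.2782 billion.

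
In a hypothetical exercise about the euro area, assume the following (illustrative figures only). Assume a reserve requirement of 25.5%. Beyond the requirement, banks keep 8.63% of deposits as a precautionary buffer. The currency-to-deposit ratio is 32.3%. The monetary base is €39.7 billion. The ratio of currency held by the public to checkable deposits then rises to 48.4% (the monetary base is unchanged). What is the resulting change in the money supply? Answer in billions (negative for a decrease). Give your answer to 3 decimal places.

Initially m₁ = (1 + 0.323) / (0.255 + 0.0863 + 0.323) ≈ 1.991570, so M₁ = 1.991570 × 39.7 ≈ 79.0653 billion.
After the change m₂ = (1 + 0.484) / (0.255 + 0.0863 + 0.484) ≈ 1.798134, so M₂ = 1.798134 × 39.7 ≈ 71.3859 billion.
ΔM = M₂ − M₁ = 71.3859 − 79.0653 = -7.6794 billion.

-7.679 billion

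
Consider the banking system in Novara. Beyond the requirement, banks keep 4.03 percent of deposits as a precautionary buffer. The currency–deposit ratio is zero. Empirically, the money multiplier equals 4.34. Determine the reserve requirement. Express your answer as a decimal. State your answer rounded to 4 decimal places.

Using m = 4.34. Since m = (1 + c)/(c + rr + e), the denominator satisfies c + rr + e = (1 + c)/m = (1 + 0) / 4.34 ≈ 0.230415.
With c = 0 and e = 0.0403, the reserve requirement is 0.230415 − 0 − 0.0403 = 0.190115.

0.1901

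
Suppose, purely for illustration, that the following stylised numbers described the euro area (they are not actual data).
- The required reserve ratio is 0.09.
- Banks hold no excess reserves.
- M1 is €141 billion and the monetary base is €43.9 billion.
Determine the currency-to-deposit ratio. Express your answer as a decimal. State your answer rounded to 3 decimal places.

0.321

Using m = M/MB = 141/43.9 ≈ 3.211845. From m = (1 + c)/(c + rr + e), rearranging gives 1 + c = m·(c + rr + e), so c·(1 − m) = m·(rr + e) − 1.
Hence c = [m·(rr + e) − 1]/(1 − m) = [3.211845 × (0.09 + 0) − 1] / (1 − 3.211845) ≈ 0.321421.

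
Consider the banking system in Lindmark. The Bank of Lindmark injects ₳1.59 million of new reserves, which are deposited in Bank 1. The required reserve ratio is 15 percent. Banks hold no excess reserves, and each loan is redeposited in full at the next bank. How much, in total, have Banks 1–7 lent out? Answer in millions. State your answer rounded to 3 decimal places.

₳6.122 million

Bank i lends (1 − rr)^i of the original deposit: Bank 1 lends 1.59·0.8500 = 1.3515, Bank 2 lends 1.59·0.8500² ≈ 1.1488, and so on.
Summing a geometric series: total = 1.59·[0.8500·(1 − 0.8500^7) / (1 − 0.8500)] ≈ 6.1216 million.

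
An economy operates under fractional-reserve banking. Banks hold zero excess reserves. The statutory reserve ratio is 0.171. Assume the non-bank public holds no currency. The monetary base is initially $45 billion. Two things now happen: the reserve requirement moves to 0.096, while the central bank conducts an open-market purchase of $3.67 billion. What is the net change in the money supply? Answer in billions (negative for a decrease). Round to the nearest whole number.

Before: m₁ = 1 / (0.171) ≈ 5.8480, MB₁ = 45, so M₁ = 5.8480 × 45 = 263.16 billion.
After: m₂ = 1 / (0.096) ≈ 10.4167, MB₂ = 45 + 3.67 = 48.67, so M₂ = 10.4167 × 48.67 ≈ 506.9808 billion.
ΔM = M₂ − M₁ = 506.9808 − 263.16 = 243.8208 billion.

$244 billion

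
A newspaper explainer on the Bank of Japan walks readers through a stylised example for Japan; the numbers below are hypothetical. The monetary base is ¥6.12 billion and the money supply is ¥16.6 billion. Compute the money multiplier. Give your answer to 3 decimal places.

The money multiplier is m = M / MB = 16.6 / 6.12 ≈ 2.71242.

2.712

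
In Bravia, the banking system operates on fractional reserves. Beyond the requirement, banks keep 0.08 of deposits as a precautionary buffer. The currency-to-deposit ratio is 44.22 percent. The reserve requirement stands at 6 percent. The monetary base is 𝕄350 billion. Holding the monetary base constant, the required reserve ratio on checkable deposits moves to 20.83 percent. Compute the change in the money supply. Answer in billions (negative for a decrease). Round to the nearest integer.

Initially m₁ = (1 + 0.4422) / (0.06 + 0.08 + 0.4422) ≈ 2.4772, so M₁ = 2.4772 × 350 = 867.02 billion.
After the change m₂ = (1 + 0.4422) / (0.2083 + 0.08 + 0.4422) ≈ 1.9743, so M₂ = 1.9743 × 350 = 691.005 billion.
ΔM = M₂ − M₁ = 691.005 − 867.02 = -176.015 billion.

-176 billion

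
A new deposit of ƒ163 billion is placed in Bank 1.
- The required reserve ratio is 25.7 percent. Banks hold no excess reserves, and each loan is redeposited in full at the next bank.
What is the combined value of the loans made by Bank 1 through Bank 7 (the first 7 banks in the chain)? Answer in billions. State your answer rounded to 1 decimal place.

ƒ412.3 billion

Bank i lends (1 − rr)^i of the original deposit: Bank 1 lends 163·0.7430 = 121.1090, Bank 2 lends 163·0.7430² ≈ 89.9840, and so on.
Summing a geometric series: total = 163·[0.7430·(1 − 0.7430^7) / (1 − 0.7430)] ≈ 412.3345 billion.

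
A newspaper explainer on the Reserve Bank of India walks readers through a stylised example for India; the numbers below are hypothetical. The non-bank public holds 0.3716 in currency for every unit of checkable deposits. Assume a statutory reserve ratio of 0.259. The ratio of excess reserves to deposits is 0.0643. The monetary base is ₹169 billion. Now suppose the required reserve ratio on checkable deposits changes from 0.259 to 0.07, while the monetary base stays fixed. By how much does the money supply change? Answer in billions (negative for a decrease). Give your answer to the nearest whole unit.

Initially m₁ = (1 + 0.3716) / (0.259 + 0.0643 + 0.3716) ≈ 1.9738, so M₁ = 1.9738 × 169 = 333.5722 billion.
After the change m₂ = (1 + 0.3716) / (0.07 + 0.0643 + 0.3716) ≈ 2.7112, so M₂ = 2.7112 × 169 = 458.1928 billion.
ΔM = M₂ − M₁ = 458.1928 − 333.5722 = 124.6206 billion.

₹125 billion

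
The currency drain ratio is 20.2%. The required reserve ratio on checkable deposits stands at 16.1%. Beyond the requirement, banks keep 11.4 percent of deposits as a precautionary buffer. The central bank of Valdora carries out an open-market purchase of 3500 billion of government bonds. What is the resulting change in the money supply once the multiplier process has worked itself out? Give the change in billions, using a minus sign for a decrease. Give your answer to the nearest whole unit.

8820 billion

The money multiplier is m = (1 + c) / (rr + e + c) = (1 + 0.202) / (0.161 + 0.114 + 0.202) ≈ 2.51992.
The purchase adds 3500 billion of base, so ΔM = m × ΔMB = 2.51992 × (+3500) = 8819.72 billion.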